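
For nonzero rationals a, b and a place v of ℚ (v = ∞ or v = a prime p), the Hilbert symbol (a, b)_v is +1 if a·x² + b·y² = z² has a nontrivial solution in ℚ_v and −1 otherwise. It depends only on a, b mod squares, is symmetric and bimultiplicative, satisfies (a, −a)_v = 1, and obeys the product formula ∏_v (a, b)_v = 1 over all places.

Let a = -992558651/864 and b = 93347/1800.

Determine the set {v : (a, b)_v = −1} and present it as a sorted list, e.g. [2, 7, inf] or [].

(a, b) ≡ (-420546, 646) mod (ℚ^×)²; places V = {2, 3, 5, 7, 17, 19, 31, ∞}.
(a,b)_19: α=1, u≡17; β=1, v≡13 (mod 19); (17|19)=+1, (13|19)=-1; sign (−1)^1·+1^1·-1^1 = +1.
(a,b)_∞: sgn(-420546)=−, sgn(646)=+, so +1.
(a,b)_5: α=0, u≡1; β=-2, v≡1 (mod 5); (1|5)=+1, (1|5)=+1; sign (−1)^0·+1^-2·+1^0 = +1.
(a,b)_17: α=3, u≡11; β=3, v≡16 (mod 17); (11|17)=-1, (16|17)=+1; sign (−1)^0·-1^3·+1^3 = -1.
(a,b)_2: α=-5, β=-3; u≡7, v≡3 (mod 8); ε(u)ε(v)=1·1, αω(v)=-5·1, βω(u)=-3·0; sum ≡ 0  ⇒  +1.
(a,b)_31: α=1, u≡3; β=0, v≡3 (mod 31); (3|31)=-1, (3|31)=-1; sign (−1)^0·-1^0·-1^1 = -1.
(a,b)_7: α=3, u≡5; β=0, v≡2 (mod 7); (5|7)=-1, (2|7)=+1; sign (−1)^0·-1^0·+1^3 = +1.
(a,b)_3: α=-3, u≡2; β=-2, v≡1 (mod 3); (2|3)=-1, (1|3)=+1; sign (−1)^0·-1^-2·+1^-3 = +1.
|Ram(-420546, 646)| = 2, even; anisotropic at {17, 31}.

[17, 31]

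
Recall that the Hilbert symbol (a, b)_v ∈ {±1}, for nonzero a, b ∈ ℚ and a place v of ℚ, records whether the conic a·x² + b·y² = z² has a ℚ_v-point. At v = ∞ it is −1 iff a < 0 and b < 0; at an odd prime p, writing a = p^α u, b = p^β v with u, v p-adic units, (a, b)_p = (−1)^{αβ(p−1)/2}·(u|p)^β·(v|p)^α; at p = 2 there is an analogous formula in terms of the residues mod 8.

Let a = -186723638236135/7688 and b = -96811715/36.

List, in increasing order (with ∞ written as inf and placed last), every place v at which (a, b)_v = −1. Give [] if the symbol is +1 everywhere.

Mod squares: a ≡ -10623470, b ≡ -115115. Check v ∈ {∞, 2, 3, 5, 7, 11, 13, 17, 19, 23, 29, 31}.
v=23: a=23^1·(≡7), b=23^1·(≡9) mod 23; (7|23)=-1, (9|23)=+1; (−1)^{1·1·11}·(-1)^1·(+1)^1 = +1.
v=13: a=13^1·(≡12), b=13^1·(≡6) mod 13; (12|13)=+1, (6|13)=-1; (−1)^{1·1·6}·(+1)^1·(-1)^1 = -1.
v=5: a=5^1·(≡1), b=5^1·(≡2) mod 5; (1|5)=+1, (2|5)=-1; (−1)^{1·1·2}·(+1)^1·(-1)^1 = -1.
v=17: a=17^1·(≡3), b=17^0·(≡2) mod 17; (3|17)=-1, (2|17)=+1; (−1)^{1·0·8}·(-1)^0·(+1)^1 = +1.
v=3: a=3^0·(≡1), b=3^-2·(≡1) mod 3; (1|3)=+1, (1|3)=+1; (−1)^{0·-2·1}·(+1)^-2·(+1)^0 = +1.
v=19: a=19^1·(≡8), b=19^0·(≡4) mod 19; (8|19)=-1, (4|19)=+1; (−1)^{1·0·9}·(-1)^0·(+1)^1 = +1.
v=2: v_2(a)=-3, v_2(b)=-2; units ≡ 1, 5 (mod 8); ε·ε+αω+βω = 0·0+-3·1+-2·0 ≡ 1  ⇒  (a,b)_2 = -1.
v=29: a=29^0·(≡23), b=29^2·(≡27) mod 29; (23|29)=+1, (27|29)=-1; (−1)^{0·2·14}·(+1)^2·(-1)^0 = +1.
v=11: a=11^5·(≡10), b=11^1·(≡8) mod 11; (10|11)=-1, (8|11)=-1; (−1)^{5·1·5}·(-1)^1·(-1)^5 = -1.
v=∞: -10623470 < 0 and -115115 < 0  ⇒  (a,b)_∞ = -1.
v=7: a=7^4·(≡3), b=7^1·(≡5) mod 7; (3|7)=-1, (5|7)=-1; (−1)^{4·1·3}·(-1)^1·(-1)^4 = -1.
v=31: a=31^-2·(≡21), b=31^0·(≡9) mod 31; (21|31)=-1, (9|31)=+1; (−1)^{-2·0·15}·(-1)^0·(+1)^-2 = +1.
|Ram(-10623470, -115115)| = 6, even; anisotropic at {2, 5, 7, 11, 13, ∞}.

[2, 5, 7, 11, 13, inf]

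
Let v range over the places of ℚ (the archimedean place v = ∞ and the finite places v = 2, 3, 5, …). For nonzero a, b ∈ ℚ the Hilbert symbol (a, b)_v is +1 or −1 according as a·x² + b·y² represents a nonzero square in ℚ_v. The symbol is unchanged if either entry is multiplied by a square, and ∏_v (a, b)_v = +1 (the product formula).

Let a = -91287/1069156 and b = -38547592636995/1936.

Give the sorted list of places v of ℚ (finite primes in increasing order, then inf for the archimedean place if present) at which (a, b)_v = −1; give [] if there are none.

(a, b) ≡ (-23, -20995) mod (ℚ^×)²; places V = {2, 3, 5, 7, 11, 13, 17, 19, 23, 47, ∞}.
(a,b)_2: α=-2, β=-4; u≡1, v≡5 (mod 8); ε(u)ε(v)=0·0, αω(v)=-2·1, βω(u)=-4·0; sum ≡ 0  ⇒  +1.
(a,b)_5: α=0, u≡3; β=1, v≡1 (mod 5); (3|5)=-1, (1|5)=+1; sign (−1)^0·-1^1·+1^0 = -1.
(a,b)_23: α=1, u≡10; β=4, v≡6 (mod 23); (10|23)=-1, (6|23)=+1; sign (−1)^0·-1^4·+1^1 = +1.
(a,b)_3: α=4, u≡1; β=8, v≡2 (mod 3); (1|3)=+1, (2|3)=-1; sign (−1)^0·+1^8·-1^4 = +1.
(a,b)_13: α=0, u≡9; β=1, v≡3 (mod 13); (9|13)=+1, (3|13)=+1; sign (−1)^0·+1^1·+1^0 = +1.
(a,b)_∞: sgn(-23)=−, sgn(-20995)=−, so -1.
(a,b)_11: α=-2, u≡8; β=-2, v≡4 (mod 11); (8|11)=-1, (4|11)=+1; sign (−1)^0·-1^-2·+1^-2 = +1.
(a,b)_7: α=2, u≡5; β=0, v≡5 (mod 7); (5|7)=-1, (5|7)=-1; sign (−1)^0·-1^0·-1^2 = +1.
(a,b)_47: α=-2, u≡36; β=0, v≡21 (mod 47); (36|47)=+1, (21|47)=+1; sign (−1)^0·+1^0·+1^-2 = +1.
(a,b)_17: α=0, u≡6; β=1, v≡12 (mod 17); (6|17)=-1, (12|17)=-1; sign (−1)^0·-1^1·-1^0 = -1.
(a,b)_19: α=0, u≡12; β=1, v≡5 (mod 19); (12|19)=-1, (5|19)=+1; sign (−1)^0·-1^1·+1^0 = -1.
|Ram(-23, -20995)| = 4, even; anisotropic at {5, 17, 19, ∞}.

[5, 17, 19, inf]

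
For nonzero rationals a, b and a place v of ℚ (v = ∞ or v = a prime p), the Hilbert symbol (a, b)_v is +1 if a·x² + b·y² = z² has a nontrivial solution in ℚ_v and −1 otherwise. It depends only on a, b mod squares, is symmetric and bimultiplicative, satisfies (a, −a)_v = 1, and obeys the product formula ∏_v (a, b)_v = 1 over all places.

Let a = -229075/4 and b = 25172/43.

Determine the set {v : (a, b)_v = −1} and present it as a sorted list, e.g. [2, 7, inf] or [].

(a, b) ≡ (-187, 270599) mod (ℚ^×)²; places V = {2, 5, 7, 11, 17, 29, 31, 43, ∞}.
(a,b)_2: α=-2, β=2; u≡5, v≡7 (mod 8); ε(u)ε(v)=0·1, αω(v)=-2·0, βω(u)=2·1; sum ≡ 0  ⇒  +1.
(a,b)_∞: sgn(-187)=−, sgn(270599)=+, so +1.
(a,b)_7: α=2, u≡2; β=1, v≡5 (mod 7); (2|7)=+1, (5|7)=-1; sign (−1)^0·+1^1·-1^2 = +1.
(a,b)_5: α=2, u≡3; β=0, v≡4 (mod 5); (3|5)=-1, (4|5)=+1; sign (−1)^0·-1^0·+1^2 = +1.
(a,b)_31: α=0, u≡27; β=1, v≡16 (mod 31); (27|31)=-1, (16|31)=+1; sign (−1)^0·-1^1·+1^0 = -1.
(a,b)_11: α=1, u≡5; β=0, v≡7 (mod 11); (5|11)=+1, (7|11)=-1; sign (−1)^0·+1^0·-1^1 = -1.
(a,b)_17: α=1, u≡10; β=0, v≡7 (mod 17); (10|17)=-1, (7|17)=-1; sign (−1)^0·-1^0·-1^1 = -1.
(a,b)_29: α=0, u≡28; β=1, v≡4 (mod 29); (28|29)=+1, (4|29)=+1; sign (−1)^0·+1^1·+1^0 = +1.
(a,b)_43: α=0, u≡18; β=-1, v≡17 (mod 43); (18|43)=-1, (17|43)=+1; sign (−1)^0·-1^-1·+1^0 = -1.
(-187, 270599 / ℚ) ramifies at {11, 17, 31, 43}: a division algebra.

[11, 17, 31, 43]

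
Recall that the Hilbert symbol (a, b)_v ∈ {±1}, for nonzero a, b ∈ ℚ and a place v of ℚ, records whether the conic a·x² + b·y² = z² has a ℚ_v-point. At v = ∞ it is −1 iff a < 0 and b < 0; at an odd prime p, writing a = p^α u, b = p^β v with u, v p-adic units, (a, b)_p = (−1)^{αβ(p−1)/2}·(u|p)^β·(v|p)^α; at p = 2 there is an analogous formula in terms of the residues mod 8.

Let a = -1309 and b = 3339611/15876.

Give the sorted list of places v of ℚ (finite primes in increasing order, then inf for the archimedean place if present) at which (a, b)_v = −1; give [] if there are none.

Mod squares: a ≡ -1309, b ≡ 11. Check v ∈ {∞, 2, 3, 7, 11, 17, 19, 29}.
v=7: a=7^1·(≡2), b=7^-2·(≡1) mod 7; (2|7)=+1, (1|7)=+1; (−1)^{1·-2·3}·(+1)^-2·(+1)^1 = +1.
v=3: a=3^0·(≡2), b=3^-4·(≡2) mod 3; (2|3)=-1, (2|3)=-1; (−1)^{0·-4·1}·(-1)^-4·(-1)^0 = +1.
v=∞: -1309 < 0 and 11 > 0  ⇒  (a,b)_∞ = +1.
v=19: a=19^0·(≡2), b=19^2·(≡5) mod 19; (2|19)=-1, (5|19)=+1; (−1)^{0·2·9}·(-1)^2·(+1)^0 = +1.
v=11: a=11^1·(≡2), b=11^1·(≡4) mod 11; (2|11)=-1, (4|11)=+1; (−1)^{1·1·5}·(-1)^1·(+1)^1 = +1.
v=2: v_2(a)=0, v_2(b)=-2; units ≡ 3, 3 (mod 8); ε·ε+αω+βω = 1·1+0·1+-2·1 ≡ 1  ⇒  (a,b)_2 = -1.
v=17: a=17^1·(≡8), b=17^0·(≡11) mod 17; (8|17)=+1, (11|17)=-1; (−1)^{1·0·8}·(+1)^0·(-1)^1 = -1.
v=29: a=29^0·(≡25), b=29^2·(≡11) mod 29; (25|29)=+1, (11|29)=-1; (−1)^{0·2·14}·(+1)^2·(-1)^0 = +1.
(-1309, 11 / ℚ) ramifies at {2, 17}: a division algebra.

[2, 17]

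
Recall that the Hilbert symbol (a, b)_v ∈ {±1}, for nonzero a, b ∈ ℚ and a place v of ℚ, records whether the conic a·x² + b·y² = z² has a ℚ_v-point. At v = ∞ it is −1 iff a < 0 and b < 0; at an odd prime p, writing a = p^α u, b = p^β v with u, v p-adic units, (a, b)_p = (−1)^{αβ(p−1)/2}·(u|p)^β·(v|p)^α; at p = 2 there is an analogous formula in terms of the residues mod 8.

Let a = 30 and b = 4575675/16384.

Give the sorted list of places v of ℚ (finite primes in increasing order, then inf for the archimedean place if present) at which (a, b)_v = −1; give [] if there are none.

[3, 5]

Mod squares: a ≡ 30, b ≡ 3. Check v ∈ {∞, 2, 3, 5, 13, 19}.
v=3: a=3^1·(≡1), b=3^1·(≡1) mod 3; (1|3)=+1, (1|3)=+1; (−1)^{1·1·1}·(+1)^1·(+1)^1 = -1.
v=2: v_2(a)=1, v_2(b)=-14; units ≡ 7, 3 (mod 8); ε·ε+αω+βω = 1·1+1·1+-14·0 ≡ 0  ⇒  (a,b)_2 = +1.
v=19: a=19^0·(≡11), b=19^2·(≡13) mod 19; (11|19)=+1, (13|19)=-1; (−1)^{0·2·9}·(+1)^2·(-1)^0 = +1.
v=13: a=13^0·(≡4), b=13^2·(≡12) mod 13; (4|13)=+1, (12|13)=+1; (−1)^{0·2·6}·(+1)^2·(+1)^0 = +1.
v=5: a=5^1·(≡1), b=5^2·(≡3) mod 5; (1|5)=+1, (3|5)=-1; (−1)^{1·2·2}·(+1)^2·(-1)^1 = -1.
v=∞: 30 > 0 and 3 > 0  ⇒  (a,b)_∞ = +1.
Ram(30, 3) = {3, 5}; no ℚ_3-point on the conic.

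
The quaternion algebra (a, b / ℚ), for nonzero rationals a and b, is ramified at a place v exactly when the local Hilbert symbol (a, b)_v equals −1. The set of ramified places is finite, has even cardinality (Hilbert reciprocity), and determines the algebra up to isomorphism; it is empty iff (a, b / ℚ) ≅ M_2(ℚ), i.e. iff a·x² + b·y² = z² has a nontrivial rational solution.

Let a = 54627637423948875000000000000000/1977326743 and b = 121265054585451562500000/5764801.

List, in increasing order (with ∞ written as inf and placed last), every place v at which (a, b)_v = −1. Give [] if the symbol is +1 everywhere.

(a, b) ≡ (546, 5610) mod (ℚ^×)²; places V = {2, 3, 5, 7, 11, 13, 17, ∞}.
(a,b)_2: α=15, β=5; u≡1, v≡5 (mod 8); ε(u)ε(v)=0·0, αω(v)=15·1, βω(u)=5·0; sum ≡ 1  ⇒  -1.
(a,b)_7: α=-11, u≡1; β=-8, v≡6 (mod 7); (1|7)=+1, (6|7)=-1; sign (−1)^0·+1^-8·-1^-11 = -1.
(a,b)_11: α=2, u≡2; β=3, v≡1 (mod 11); (2|11)=-1, (1|11)=+1; sign (−1)^0·-1^3·+1^2 = -1.
(a,b)_3: α=9, u≡2; β=5, v≡1 (mod 3); (2|3)=-1, (1|3)=+1; sign (−1)^1·-1^5·+1^9 = +1.
(a,b)_∞: sgn(546)=+, sgn(5610)=+, so +1.
(a,b)_5: α=18, u≡1; β=11, v≡3 (mod 5); (1|5)=+1, (3|5)=-1; sign (−1)^0·+1^11·-1^18 = +1.
(a,b)_13: α=3, u≡12; β=2, v≡11 (mod 13); (12|13)=+1, (11|13)=-1; sign (−1)^0·+1^2·-1^3 = -1.
(a,b)_17: α=4, u≡15; β=5, v≡11 (mod 17); (15|17)=+1, (11|17)=-1; sign (−1)^0·+1^5·-1^4 = +1.
Ram(546, 5610) = {2, 7, 11, 13}; no ℚ_2-point on the conic.

[2, 7, 11, 13]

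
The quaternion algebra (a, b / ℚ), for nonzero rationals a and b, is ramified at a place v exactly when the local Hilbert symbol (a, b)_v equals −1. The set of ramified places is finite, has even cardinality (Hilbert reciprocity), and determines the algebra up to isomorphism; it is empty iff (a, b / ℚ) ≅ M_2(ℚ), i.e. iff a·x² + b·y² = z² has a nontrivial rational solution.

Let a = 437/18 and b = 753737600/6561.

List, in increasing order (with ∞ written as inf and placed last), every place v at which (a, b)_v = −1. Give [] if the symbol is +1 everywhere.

[2, 19]

(a, b) ≡ (874, 9614) mod (ℚ^×)²; places V = {2, 3, 5, 7, 11, 19, 23, ∞}.
(a,b)_3: α=-2, u≡1; β=-8, v≡2 (mod 3); (1|3)=+1, (2|3)=-1; sign (−1)^0·+1^-8·-1^-2 = +1.
(a,b)_11: α=0, u≡9; β=1, v≡3 (mod 11); (9|11)=+1, (3|11)=+1; sign (−1)^0·+1^1·+1^0 = +1.
(a,b)_5: α=0, u≡4; β=2, v≡4 (mod 5); (4|5)=+1, (4|5)=+1; sign (−1)^0·+1^2·+1^0 = +1.
(a,b)_19: α=1, u≡15; β=1, v≡12 (mod 19); (15|19)=-1, (12|19)=-1; sign (−1)^1·-1^1·-1^1 = -1.
(a,b)_23: α=1, u≡10; β=1, v≡3 (mod 23); (10|23)=-1, (3|23)=+1; sign (−1)^1·-1^1·+1^1 = +1.
(a,b)_7: α=0, u≡6; β=2, v≡6 (mod 7); (6|7)=-1, (6|7)=-1; sign (−1)^0·-1^2·-1^0 = +1.
(a,b)_∞: sgn(874)=+, sgn(9614)=+, so +1.
(a,b)_2: α=-1, β=7; u≡5, v≡7 (mod 8); ε(u)ε(v)=0·1, αω(v)=-1·0, βω(u)=7·1; sum ≡ 1  ⇒  -1.
|Ram(874, 9614)| = 2, even; anisotropic at {2, 19}.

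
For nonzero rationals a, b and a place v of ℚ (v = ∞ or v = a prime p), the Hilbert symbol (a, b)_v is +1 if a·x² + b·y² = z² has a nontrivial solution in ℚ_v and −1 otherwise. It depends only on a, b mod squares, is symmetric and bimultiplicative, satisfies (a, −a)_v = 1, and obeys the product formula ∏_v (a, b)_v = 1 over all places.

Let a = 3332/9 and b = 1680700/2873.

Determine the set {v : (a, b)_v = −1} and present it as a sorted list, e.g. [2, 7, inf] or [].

(a, b) ≡ (17, 119) mod (ℚ^×)²; places V = {2, 3, 5, 7, 13, 17, ∞}.
(a,b)_5: α=0, u≡3; β=2, v≡1 (mod 5); (3|5)=-1, (1|5)=+1; sign (−1)^0·-1^2·+1^0 = +1.
(a,b)_13: α=0, u≡12; β=-2, v≡2 (mod 13); (12|13)=+1, (2|13)=-1; sign (−1)^0·+1^-2·-1^0 = +1.
(a,b)_17: α=1, u≡1; β=-1, v≡5 (mod 17); (1|17)=+1, (5|17)=-1; sign (−1)^0·+1^-1·-1^1 = -1.
(a,b)_2: α=2, β=2; u≡1, v≡7 (mod 8); ε(u)ε(v)=0·1, αω(v)=2·0, βω(u)=2·0; sum ≡ 0  ⇒  +1.
(a,b)_∞: sgn(17)=+, sgn(119)=+, so +1.
(a,b)_3: α=-2, u≡2; β=0, v≡2 (mod 3); (2|3)=-1, (2|3)=-1; sign (−1)^0·-1^0·-1^-2 = +1.
(a,b)_7: α=2, u≡6; β=5, v≡3 (mod 7); (6|7)=-1, (3|7)=-1; sign (−1)^0·-1^5·-1^2 = -1.
Ram(17, 119) = {7, 17}; no ℚ_7-point on the conic.

[7, 17]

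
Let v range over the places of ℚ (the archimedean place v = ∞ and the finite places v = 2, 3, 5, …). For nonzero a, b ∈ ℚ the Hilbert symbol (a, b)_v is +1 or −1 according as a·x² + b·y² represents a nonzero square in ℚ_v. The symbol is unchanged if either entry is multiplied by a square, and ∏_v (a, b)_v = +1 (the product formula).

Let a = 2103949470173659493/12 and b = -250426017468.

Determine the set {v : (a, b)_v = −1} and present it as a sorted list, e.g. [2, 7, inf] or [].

[7, 11, 17, 23]

(a, b) ≡ (2799951, -23) mod (ℚ^×)²; places V = {2, 3, 7, 11, 17, 23, 31, 37, ∞}.
(a,b)_∞: sgn(2799951)=+, sgn(-23)=−, so +1.
(a,b)_2: α=-2, β=2; u≡7, v≡1 (mod 8); ε(u)ε(v)=1·0, αω(v)=-2·0, βω(u)=2·0; sum ≡ 0  ⇒  +1.
(a,b)_37: α=2, u≡32; β=0, v≡23 (mod 37); (32|37)=-1, (23|37)=-1; sign (−1)^0·-1^0·-1^2 = +1.
(a,b)_11: α=3, u≡1; β=2, v≡6 (mod 11); (1|11)=+1, (6|11)=-1; sign (−1)^0·+1^2·-1^3 = -1.
(a,b)_31: α=3, u≡14; β=2, v≡19 (mod 31); (14|31)=+1, (19|31)=+1; sign (−1)^0·+1^2·+1^3 = +1.
(a,b)_3: α=-1, u≡2; β=4, v≡1 (mod 3); (2|3)=-1, (1|3)=+1; sign (−1)^0·-1^4·+1^-1 = +1.
(a,b)_7: α=3, u≡3; β=0, v≡3 (mod 7); (3|7)=-1, (3|7)=-1; sign (−1)^0·-1^0·-1^3 = -1.
(a,b)_17: α=3, u≡5; β=2, v≡11 (mod 17); (5|17)=-1, (11|17)=-1; sign (−1)^0·-1^2·-1^3 = -1.
(a,b)_23: α=1, u≡21; β=1, v≡21 (mod 23); (21|23)=-1, (21|23)=-1; sign (−1)^1·-1^1·-1^1 = -1.
(2799951, -23 / ℚ) ramifies at {7, 11, 17, 23}: a division algebra.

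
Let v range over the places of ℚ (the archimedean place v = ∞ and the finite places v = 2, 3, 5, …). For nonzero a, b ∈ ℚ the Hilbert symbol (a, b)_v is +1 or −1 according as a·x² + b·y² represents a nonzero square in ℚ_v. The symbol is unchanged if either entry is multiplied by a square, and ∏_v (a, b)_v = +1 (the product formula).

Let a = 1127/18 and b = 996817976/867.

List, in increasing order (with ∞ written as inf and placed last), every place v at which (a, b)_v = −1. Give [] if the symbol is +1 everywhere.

[2, 11, 19, 23]

Mod squares: a ≡ 46, b ≡ 28842. Check v ∈ {∞, 2, 3, 7, 11, 17, 19, 23}.
v=19: a=19^0·(≡13), b=19^1·(≡1) mod 19; (13|19)=-1, (1|19)=+1; (−1)^{0·1·9}·(-1)^1·(+1)^0 = -1.
v=23: a=23^1·(≡4), b=23^3·(≡3) mod 23; (4|23)=+1, (3|23)=+1; (−1)^{1·3·11}·(+1)^3·(+1)^1 = -1.
v=7: a=7^2·(≡4), b=7^2·(≡1) mod 7; (4|7)=+1, (1|7)=+1; (−1)^{2·2·3}·(+1)^2·(+1)^2 = +1.
v=∞: 46 > 0 and 28842 > 0  ⇒  (a,b)_∞ = +1.
v=11: a=11^0·(≡7), b=11^1·(≡5) mod 11; (7|11)=-1, (5|11)=+1; (−1)^{0·1·5}·(-1)^1·(+1)^0 = -1.
v=17: a=17^0·(≡5), b=17^-2·(≡3) mod 17; (5|17)=-1, (3|17)=-1; (−1)^{0·-2·8}·(-1)^-2·(-1)^0 = +1.
v=3: a=3^-2·(≡1), b=3^-1·(≡2) mod 3; (1|3)=+1, (2|3)=-1; (−1)^{-2·-1·1}·(+1)^-1·(-1)^-2 = +1.
v=2: v_2(a)=-1, v_2(b)=3; units ≡ 7, 5 (mod 8); ε·ε+αω+βω = 1·0+-1·1+3·0 ≡ 1  ⇒  (a,b)_2 = -1.
(46, 28842 / ℚ) ramifies at {2, 11, 19, 23}: a division algebra.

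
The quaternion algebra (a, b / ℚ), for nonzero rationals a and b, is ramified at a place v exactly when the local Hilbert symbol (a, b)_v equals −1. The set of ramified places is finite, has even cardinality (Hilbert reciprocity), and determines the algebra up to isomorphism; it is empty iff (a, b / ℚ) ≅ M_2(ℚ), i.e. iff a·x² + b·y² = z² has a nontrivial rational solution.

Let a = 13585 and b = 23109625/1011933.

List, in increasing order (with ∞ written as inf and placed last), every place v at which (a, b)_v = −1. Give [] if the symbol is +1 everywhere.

(a, b) ≡ (13585, 5005) mod (ℚ^×)²; places V = {2, 3, 5, 7, 11, 13, 19, 31, ∞}.
(a,b)_3: α=0, u≡1; β=-4, v≡1 (mod 3); (1|3)=+1, (1|3)=+1; sign (−1)^0·+1^-4·+1^0 = +1.
(a,b)_31: α=0, u≡7; β=-2, v≡7 (mod 31); (7|31)=+1, (7|31)=+1; sign (−1)^0·+1^-2·+1^0 = +1.
(a,b)_11: α=1, u≡3; β=1, v≡4 (mod 11); (3|11)=+1, (4|11)=+1; sign (−1)^1·+1^1·+1^1 = -1.
(a,b)_13: α=1, u≡5; β=-1, v≡11 (mod 13); (5|13)=-1, (11|13)=-1; sign (−1)^0·-1^-1·-1^1 = +1.
(a,b)_2: α=0, β=0; u≡1, v≡5 (mod 8); ε(u)ε(v)=0·0, αω(v)=0·1, βω(u)=0·0; sum ≡ 0  ⇒  +1.
(a,b)_5: α=1, u≡2; β=3, v≡4 (mod 5); (2|5)=-1, (4|5)=+1; sign (−1)^0·-1^3·+1^1 = -1.
(a,b)_∞: sgn(13585)=+, sgn(5005)=+, so +1.
(a,b)_7: α=0, u≡5; β=5, v≡4 (mod 7); (5|7)=-1, (4|7)=+1; sign (−1)^0·-1^5·+1^0 = -1.
(a,b)_19: α=1, u≡12; β=0, v≡8 (mod 19); (12|19)=-1, (8|19)=-1; sign (−1)^0·-1^0·-1^1 = -1.
(13585, 5005 / ℚ) ramifies at {5, 7, 11, 19}: a division algebra.

[5, 7, 11, 19]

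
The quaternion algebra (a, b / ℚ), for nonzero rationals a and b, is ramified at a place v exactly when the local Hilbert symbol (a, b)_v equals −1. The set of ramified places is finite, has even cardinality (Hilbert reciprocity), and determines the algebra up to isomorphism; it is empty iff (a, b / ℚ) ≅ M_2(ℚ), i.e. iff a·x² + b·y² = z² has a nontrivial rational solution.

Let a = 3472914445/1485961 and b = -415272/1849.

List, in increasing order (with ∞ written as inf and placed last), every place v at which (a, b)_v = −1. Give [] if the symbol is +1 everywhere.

(a, b) ≡ (5005, -858) mod (ℚ^×)²; places V = {2, 3, 5, 7, 11, 13, 17, 23, 43, 53, ∞}.
(a,b)_11: α=1, u≡9; β=3, v≡7 (mod 11); (9|11)=+1, (7|11)=-1; sign (−1)^1·+1^3·-1^1 = +1.
(a,b)_5: α=1, u≡4; β=0, v≡2 (mod 5); (4|5)=+1, (2|5)=-1; sign (−1)^0·+1^0·-1^1 = -1.
(a,b)_23: α=-2, u≡17; β=0, v≡12 (mod 23); (17|23)=-1, (12|23)=+1; sign (−1)^0·-1^0·+1^-2 = +1.
(a,b)_∞: sgn(5005)=+, sgn(-858)=−, so +1.
(a,b)_7: α=5, u≡2; β=0, v≡3 (mod 7); (2|7)=+1, (3|7)=-1; sign (−1)^0·+1^0·-1^5 = -1.
(a,b)_3: α=0, u≡1; β=1, v≡2 (mod 3); (1|3)=+1, (2|3)=-1; sign (−1)^0·+1^1·-1^0 = +1.
(a,b)_13: α=1, u≡11; β=1, v≡12 (mod 13); (11|13)=-1, (12|13)=+1; sign (−1)^0·-1^1·+1^1 = -1.
(a,b)_43: α=0, u≡31; β=-2, v≡22 (mod 43); (31|43)=+1, (22|43)=-1; sign (−1)^0·+1^-2·-1^0 = +1.
(a,b)_2: α=0, β=3; u≡5, v≡3 (mod 8); ε(u)ε(v)=0·1, αω(v)=0·1, βω(u)=3·1; sum ≡ 1  ⇒  -1.
(a,b)_17: α=2, u≡12; β=0, v≡16 (mod 17); (12|17)=-1, (16|17)=+1; sign (−1)^0·-1^0·+1^2 = +1.
(a,b)_53: α=-2, u≡19; β=0, v≡47 (mod 53); (19|53)=-1, (47|53)=+1; sign (−1)^0·-1^0·+1^-2 = +1.
|Ram(5005, -858)| = 4, even; anisotropic at {2, 5, 7, 13}.

[2, 5, 7, 13]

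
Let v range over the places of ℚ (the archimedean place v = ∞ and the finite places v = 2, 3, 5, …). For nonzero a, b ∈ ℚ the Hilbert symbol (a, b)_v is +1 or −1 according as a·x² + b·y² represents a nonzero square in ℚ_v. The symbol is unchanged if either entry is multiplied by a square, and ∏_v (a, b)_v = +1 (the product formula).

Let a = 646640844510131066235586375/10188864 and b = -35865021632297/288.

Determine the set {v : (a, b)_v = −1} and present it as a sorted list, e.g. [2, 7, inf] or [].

Mod squares: a ≡ 26455, b ≡ -8866. Check v ∈ {∞, 2, 3, 5, 7, 11, 13, 17, 19, 31, 37}.
v=7: a=7^-2·(≡2), b=7^0·(≡3) mod 7; (2|7)=+1, (3|7)=-1; (−1)^{-2·0·3}·(+1)^0·(-1)^-2 = +1.
v=2: v_2(a)=-6, v_2(b)=-5; units ≡ 7, 7 (mod 8); ε·ε+αω+βω = 1·1+-6·0+-5·0 ≡ 1  ⇒  (a,b)_2 = -1.
v=17: a=17^4·(≡11), b=17^2·(≡4) mod 17; (11|17)=-1, (4|17)=+1; (−1)^{4·2·8}·(-1)^2·(+1)^4 = +1.
v=11: a=11^7·(≡6), b=11^3·(≡10) mod 11; (6|11)=-1, (10|11)=-1; (−1)^{7·3·5}·(-1)^3·(-1)^7 = -1.
v=31: a=31^0·(≡13), b=31^1·(≡21) mod 31; (13|31)=-1, (21|31)=-1; (−1)^{0·1·15}·(-1)^1·(-1)^0 = -1.
v=∞: 26455 > 0 and -8866 < 0  ⇒  (a,b)_∞ = +1.
v=37: a=37^3·(≡26), b=37^2·(≡19) mod 37; (26|37)=+1, (19|37)=-1; (−1)^{3·2·18}·(+1)^2·(-1)^3 = -1.
v=3: a=3^-2·(≡1), b=3^-2·(≡2) mod 3; (1|3)=+1, (2|3)=-1; (−1)^{-2·-2·1}·(+1)^-2·(-1)^-2 = +1.
v=5: a=5^3·(≡4), b=5^0·(≡1) mod 5; (4|5)=+1, (1|5)=+1; (−1)^{3·0·2}·(+1)^0·(+1)^3 = +1.
v=13: a=13^7·(≡7), b=13^3·(≡6) mod 13; (7|13)=-1, (6|13)=-1; (−1)^{7·3·6}·(-1)^3·(-1)^7 = +1.
v=19: a=19^-2·(≡17), b=19^0·(≡17) mod 19; (17|19)=+1, (17|19)=+1; (−1)^{-2·0·9}·(+1)^0·(+1)^-2 = +1.
(26455, -8866 / ℚ) ramifies at {2, 11, 31, 37}: a division algebra.

[2, 11, 31, 37]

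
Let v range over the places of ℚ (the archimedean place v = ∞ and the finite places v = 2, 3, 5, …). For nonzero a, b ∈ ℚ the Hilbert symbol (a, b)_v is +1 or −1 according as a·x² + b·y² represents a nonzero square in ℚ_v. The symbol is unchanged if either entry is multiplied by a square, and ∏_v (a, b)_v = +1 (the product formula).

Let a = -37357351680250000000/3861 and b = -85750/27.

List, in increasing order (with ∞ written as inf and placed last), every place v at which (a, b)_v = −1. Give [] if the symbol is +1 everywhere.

[2, 11, 13, inf]

(a, b) ≡ (-4290, -210) mod (ℚ^×)²; places V = {2, 3, 5, 7, 11, 13, 23, ∞}.
(a,b)_23: α=2, u≡14; β=0, v≡10 (mod 23); (14|23)=-1, (10|23)=-1; sign (−1)^0·-1^0·-1^2 = +1.
(a,b)_5: α=9, u≡2; β=3, v≡2 (mod 5); (2|5)=-1, (2|5)=-1; sign (−1)^0·-1^3·-1^9 = +1.
(a,b)_2: α=7, β=1; u≡7, v≡7 (mod 8); ε(u)ε(v)=1·1, αω(v)=7·0, βω(u)=1·0; sum ≡ 1  ⇒  -1.
(a,b)_11: α=-1, u≡8; β=0, v≡10 (mod 11); (8|11)=-1, (10|11)=-1; sign (−1)^0·-1^0·-1^-1 = -1.
(a,b)_∞: sgn(-4290)=−, sgn(-210)=−, so -1.
(a,b)_3: α=-3, u≡1; β=-3, v≡2 (mod 3); (1|3)=+1, (2|3)=-1; sign (−1)^1·+1^-3·-1^-3 = +1.
(a,b)_13: α=-1, u≡2; β=0, v≡11 (mod 13); (2|13)=-1, (11|13)=-1; sign (−1)^0·-1^0·-1^-1 = -1.
(a,b)_7: α=10, u≡2; β=3, v≡5 (mod 7); (2|7)=+1, (5|7)=-1; sign (−1)^0·+1^3·-1^10 = +1.
(-4290, -210 / ℚ) ramifies at {2, 11, 13, ∞}: a division algebra.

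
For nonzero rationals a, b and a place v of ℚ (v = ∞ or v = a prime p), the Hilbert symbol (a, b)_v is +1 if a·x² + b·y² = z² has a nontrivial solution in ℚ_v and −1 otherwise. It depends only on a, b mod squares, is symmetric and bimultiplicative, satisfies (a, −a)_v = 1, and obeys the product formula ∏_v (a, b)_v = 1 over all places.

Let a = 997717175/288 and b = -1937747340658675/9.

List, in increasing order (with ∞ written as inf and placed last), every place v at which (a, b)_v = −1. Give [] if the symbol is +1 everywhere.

[2, 31, 43, 47]

(a, b) ≡ (1628926, -403) mod (ℚ^×)²; places V = {2, 3, 5, 7, 13, 31, 43, 47, ∞}.
(a,b)_47: α=1, u≡40; β=2, v≡31 (mod 47); (40|47)=-1, (31|47)=-1; sign (−1)^0·-1^2·-1^1 = -1.
(a,b)_43: α=1, u≡19; β=2, v≡27 (mod 43); (19|43)=-1, (27|43)=-1; sign (−1)^0·-1^2·-1^1 = -1.
(a,b)_13: α=1, u≡6; β=1, v≡8 (mod 13); (6|13)=-1, (8|13)=-1; sign (−1)^0·-1^1·-1^1 = +1.
(a,b)_3: α=-2, u≡1; β=-2, v≡2 (mod 3); (1|3)=+1, (2|3)=-1; sign (−1)^0·+1^-2·-1^-2 = +1.
(a,b)_∞: sgn(1628926)=+, sgn(-403)=−, so +1.
(a,b)_7: α=2, u≡3; β=2, v≡6 (mod 7); (3|7)=-1, (6|7)=-1; sign (−1)^0·-1^2·-1^2 = +1.
(a,b)_31: α=1, u≡25; β=3, v≡5 (mod 31); (25|31)=+1, (5|31)=+1; sign (−1)^1·+1^3·+1^1 = -1.
(a,b)_2: α=-5, β=0; u≡7, v≡5 (mod 8); ε(u)ε(v)=1·0, αω(v)=-5·1, βω(u)=0·0; sum ≡ 1  ⇒  -1.
(a,b)_5: α=2, u≡4; β=2, v≡2 (mod 5); (4|5)=+1, (2|5)=-1; sign (−1)^0·+1^2·-1^2 = +1.
Ram(1628926, -403) = {2, 31, 43, 47}; no ℚ_2-point on the conic.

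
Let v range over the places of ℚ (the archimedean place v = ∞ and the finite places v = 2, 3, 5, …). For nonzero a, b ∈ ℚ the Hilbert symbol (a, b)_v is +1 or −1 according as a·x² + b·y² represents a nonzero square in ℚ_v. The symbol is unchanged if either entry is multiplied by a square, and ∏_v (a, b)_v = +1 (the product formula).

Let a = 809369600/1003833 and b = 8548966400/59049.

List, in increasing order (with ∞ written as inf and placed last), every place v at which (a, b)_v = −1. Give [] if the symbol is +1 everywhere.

Mod squares: a ≡ 8398, b ≡ 494. Check v ∈ {∞, 2, 3, 5, 13, 17, 19}.
v=19: a=19^1·(≡16), b=19^1·(≡4) mod 19; (16|19)=+1, (4|19)=+1; (−1)^{1·1·9}·(+1)^1·(+1)^1 = -1.
v=∞: 8398 > 0 and 494 > 0  ⇒  (a,b)_∞ = +1.
v=13: a=13^1·(≡10), b=13^3·(≡9) mod 13; (10|13)=+1, (9|13)=+1; (−1)^{1·3·6}·(+1)^3·(+1)^1 = +1.
v=5: a=5^2·(≡3), b=5^2·(≡4) mod 5; (3|5)=-1, (4|5)=+1; (−1)^{2·2·2}·(-1)^2·(+1)^2 = +1.
v=2: v_2(a)=17, v_2(b)=13; units ≡ 7, 7 (mod 8); ε·ε+αω+βω = 1·1+17·0+13·0 ≡ 1  ⇒  (a,b)_2 = -1.
v=3: a=3^-10·(≡1), b=3^-10·(≡2) mod 3; (1|3)=+1, (2|3)=-1; (−1)^{-10·-10·1}·(+1)^-10·(-1)^-10 = +1.
v=17: a=17^-1·(≡1), b=17^0·(≡1) mod 17; (1|17)=+1, (1|17)=+1; (−1)^{-1·0·8}·(+1)^0·(+1)^-1 = +1.
Ram(8398, 494) = {2, 19}; no ℚ_2-point on the conic.

[2, 19]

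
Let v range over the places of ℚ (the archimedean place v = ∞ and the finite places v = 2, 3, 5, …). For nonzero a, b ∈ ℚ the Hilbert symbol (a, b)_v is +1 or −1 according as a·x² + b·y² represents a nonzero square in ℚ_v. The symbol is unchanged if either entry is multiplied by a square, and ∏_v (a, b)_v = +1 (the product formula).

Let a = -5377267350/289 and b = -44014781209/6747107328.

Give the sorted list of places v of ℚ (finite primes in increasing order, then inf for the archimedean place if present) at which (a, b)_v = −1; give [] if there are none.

[2, inf]

Mod squares: a ≡ -2886, b ≡ -3. Check v ∈ {∞, 2, 3, 5, 7, 13, 17, 19, 37, 41, 43}.
v=43: a=43^0·(≡11), b=43^2·(≡9) mod 43; (11|43)=+1, (9|43)=+1; (−1)^{0·2·21}·(+1)^2·(+1)^0 = +1.
v=41: a=41^0·(≡37), b=41^2·(≡34) mod 41; (37|41)=+1, (34|41)=-1; (−1)^{0·2·20}·(+1)^2·(-1)^0 = +1.
v=37: a=37^1·(≡25), b=37^0·(≡34) mod 37; (25|37)=+1, (34|37)=+1; (−1)^{1·0·18}·(+1)^0·(+1)^1 = +1.
v=∞: -2886 < 0 and -3 < 0  ⇒  (a,b)_∞ = -1.
v=3: a=3^3·(≡1), b=3^-3·(≡2) mod 3; (1|3)=+1, (2|3)=-1; (−1)^{3·-3·1}·(+1)^-3·(-1)^3 = +1.
v=5: a=5^2·(≡4), b=5^0·(≡2) mod 5; (4|5)=+1, (2|5)=-1; (−1)^{2·0·2}·(+1)^0·(-1)^2 = +1.
v=13: a=13^3·(≡4), b=13^-2·(≡3) mod 13; (4|13)=+1, (3|13)=+1; (−1)^{3·-2·6}·(+1)^-2·(+1)^3 = +1.
v=2: v_2(a)=1, v_2(b)=-12; units ≡ 5, 5 (mod 8); ε·ε+αω+βω = 0·0+1·1+-12·1 ≡ 1  ⇒  (a,b)_2 = -1.
v=17: a=17^-2·(≡15), b=17^2·(≡14) mod 17; (15|17)=+1, (14|17)=-1; (−1)^{-2·2·8}·(+1)^2·(-1)^-2 = +1.
v=7: a=7^2·(≡6), b=7^2·(≡4) mod 7; (6|7)=-1, (4|7)=+1; (−1)^{2·2·3}·(-1)^2·(+1)^2 = +1.
v=19: a=19^0·(≡14), b=19^-2·(≡4) mod 19; (14|19)=-1, (4|19)=+1; (−1)^{0·-2·9}·(-1)^-2·(+1)^0 = +1.
|Ram(-2886, -3)| = 2, even; anisotropic at {2, ∞}.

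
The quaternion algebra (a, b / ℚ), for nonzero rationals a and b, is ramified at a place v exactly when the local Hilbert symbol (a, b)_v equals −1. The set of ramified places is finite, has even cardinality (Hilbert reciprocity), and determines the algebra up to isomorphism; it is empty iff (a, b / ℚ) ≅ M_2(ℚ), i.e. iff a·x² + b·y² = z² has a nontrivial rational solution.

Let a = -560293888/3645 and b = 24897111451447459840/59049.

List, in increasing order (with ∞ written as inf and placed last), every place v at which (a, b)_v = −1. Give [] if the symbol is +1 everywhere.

[11, 17]

(a, b) ≡ (-22610, 248710) mod (ℚ^×)²; places V = {2, 3, 5, 7, 11, 17, 19, ∞}.
(a,b)_7: α=1, u≡4; β=1, v≡3 (mod 7); (4|7)=+1, (3|7)=-1; sign (−1)^1·+1^1·-1^1 = +1.
(a,b)_5: α=-1, u≡3; β=1, v≡2 (mod 5); (3|5)=-1, (2|5)=-1; sign (−1)^0·-1^1·-1^-1 = +1.
(a,b)_11: α=2, u≡8; β=5, v≡5 (mod 11); (8|11)=-1, (5|11)=+1; sign (−1)^0·-1^5·+1^2 = -1.
(a,b)_19: α=1, u≡4; β=3, v≡10 (mod 19); (4|19)=+1, (10|19)=-1; sign (−1)^1·+1^3·-1^1 = +1.
(a,b)_17: α=1, u≡2; β=3, v≡3 (mod 17); (2|17)=+1, (3|17)=-1; sign (−1)^0·+1^3·-1^1 = -1.
(a,b)_∞: sgn(-22610)=−, sgn(248710)=+, so +1.
(a,b)_3: α=-6, u≡1; β=-10, v≡1 (mod 3); (1|3)=+1, (1|3)=+1; sign (−1)^0·+1^-10·+1^-6 = +1.
(a,b)_2: α=11, β=17; u≡7, v≡3 (mod 8); ε(u)ε(v)=1·1, αω(v)=11·1, βω(u)=17·0; sum ≡ 0  ⇒  +1.
Ram(-22610, 248710) = {11, 17}; no ℚ_11-point on the conic.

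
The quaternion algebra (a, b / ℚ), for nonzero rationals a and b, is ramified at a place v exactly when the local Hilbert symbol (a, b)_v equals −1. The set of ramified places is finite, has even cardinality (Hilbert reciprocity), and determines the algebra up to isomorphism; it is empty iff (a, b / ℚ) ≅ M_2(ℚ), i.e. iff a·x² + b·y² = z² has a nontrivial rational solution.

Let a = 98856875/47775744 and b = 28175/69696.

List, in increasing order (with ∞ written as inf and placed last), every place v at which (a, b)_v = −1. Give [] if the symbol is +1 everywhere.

[2, 23]

(a, b) ≡ (299, 23) mod (ℚ^×)²; places V = {2, 3, 5, 7, 11, 13, 23, ∞}.
(a,b)_3: α=-6, u≡2; β=-2, v≡2 (mod 3); (2|3)=-1, (2|3)=-1; sign (−1)^0·-1^-2·-1^-6 = +1.
(a,b)_23: α=3, u≡1; β=1, v≡1 (mod 23); (1|23)=+1, (1|23)=+1; sign (−1)^1·+1^1·+1^3 = -1.
(a,b)_5: α=4, u≡4; β=2, v≡2 (mod 5); (4|5)=+1, (2|5)=-1; sign (−1)^0·+1^2·-1^4 = +1.
(a,b)_13: α=1, u≡4; β=0, v≡10 (mod 13); (4|13)=+1, (10|13)=+1; sign (−1)^0·+1^0·+1^1 = +1.
(a,b)_7: α=0, u≡6; β=2, v≡2 (mod 7); (6|7)=-1, (2|7)=+1; sign (−1)^0·-1^2·+1^0 = +1.
(a,b)_∞: sgn(299)=+, sgn(23)=+, so +1.
(a,b)_2: α=-16, β=-6; u≡3, v≡7 (mod 8); ε(u)ε(v)=1·1, αω(v)=-16·0, βω(u)=-6·1; sum ≡ 1  ⇒  -1.
(a,b)_11: α=0, u≡8; β=-2, v≡1 (mod 11); (8|11)=-1, (1|11)=+1; sign (−1)^0·-1^-2·+1^0 = +1.
(299, 23 / ℚ) ramifies at {2, 23}: a division algebra.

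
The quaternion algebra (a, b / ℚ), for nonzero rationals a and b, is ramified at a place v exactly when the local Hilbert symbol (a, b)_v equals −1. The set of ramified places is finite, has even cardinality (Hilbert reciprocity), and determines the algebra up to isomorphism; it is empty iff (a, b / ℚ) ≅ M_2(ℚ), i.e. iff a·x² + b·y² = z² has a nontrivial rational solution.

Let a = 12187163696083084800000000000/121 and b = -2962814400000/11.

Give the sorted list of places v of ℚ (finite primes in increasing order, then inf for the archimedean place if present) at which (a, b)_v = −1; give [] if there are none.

[2, 3, 5, 11, 13, 19]

Mod squares: a ≡ 255, b ≡ -461890. Check v ∈ {∞, 2, 3, 5, 7, 11, 13, 17, 19}.
v=2: v_2(a)=18, v_2(b)=9; units ≡ 7, 7 (mod 8); ε·ε+αω+βω = 1·1+18·0+9·0 ≡ 1  ⇒  (a,b)_2 = -1.
v=∞: 255 > 0 and -461890 < 0  ⇒  (a,b)_∞ = +1.
v=17: a=17^3·(≡2), b=17^1·(≡9) mod 17; (2|17)=+1, (9|17)=+1; (−1)^{3·1·8}·(+1)^1·(+1)^3 = +1.
v=7: a=7^6·(≡6), b=7^2·(≡5) mod 7; (6|7)=-1, (5|7)=-1; (−1)^{6·2·3}·(-1)^2·(-1)^6 = +1.
v=19: a=19^2·(≡12), b=19^1·(≡3) mod 19; (12|19)=-1, (3|19)=-1; (−1)^{2·1·9}·(-1)^1·(-1)^2 = -1.
v=13: a=13^2·(≡6), b=13^1·(≡12) mod 13; (6|13)=-1, (12|13)=+1; (−1)^{2·1·6}·(-1)^1·(+1)^2 = -1.
v=11: a=11^-2·(≡8), b=11^-1·(≡7) mod 11; (8|11)=-1, (7|11)=-1; (−1)^{-2·-1·5}·(-1)^-1·(-1)^-2 = -1.
v=5: a=5^11·(≡4), b=5^5·(≡2) mod 5; (4|5)=+1, (2|5)=-1; (−1)^{11·5·2}·(+1)^5·(-1)^11 = -1.
v=3: a=3^3·(≡1), b=3^2·(≡2) mod 3; (1|3)=+1, (2|3)=-1; (−1)^{3·2·1}·(+1)^2·(-1)^3 = -1.
Ram(255, -461890) = {2, 3, 5, 11, 13, 19}; no ℚ_2-point on the conic.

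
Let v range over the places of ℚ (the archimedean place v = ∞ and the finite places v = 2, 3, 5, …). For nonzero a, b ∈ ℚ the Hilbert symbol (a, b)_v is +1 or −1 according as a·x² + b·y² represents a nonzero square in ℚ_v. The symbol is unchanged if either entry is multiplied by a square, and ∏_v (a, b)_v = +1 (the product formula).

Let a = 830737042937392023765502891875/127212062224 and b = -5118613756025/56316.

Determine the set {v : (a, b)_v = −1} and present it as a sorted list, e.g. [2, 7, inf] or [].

[3, 7, 13, 17, 31, 37]

(a, b) ≡ (2387, -1346776431) mod (ℚ^×)²; places V = {2, 3, 5, 7, 11, 13, 17, 19, 23, 31, 37, ∞}.
(a,b)_5: α=4, u≡3; β=2, v≡4 (mod 5); (3|5)=-1, (4|5)=+1; sign (−1)^0·-1^2·+1^4 = +1.
(a,b)_23: α=2, u≡9; β=1, v≡5 (mod 23); (9|23)=+1, (5|23)=-1; sign (−1)^0·+1^1·-1^2 = +1.
(a,b)_13: α=-2, u≡5; β=-1, v≡12 (mod 13); (5|13)=-1, (12|13)=+1; sign (−1)^0·-1^-1·+1^-2 = -1.
(a,b)_3: α=4, u≡2; β=-1, v≡1 (mod 3); (2|3)=-1, (1|3)=+1; sign (−1)^0·-1^-1·+1^4 = -1.
(a,b)_31: α=3, u≡22; β=1, v≡12 (mod 31); (22|31)=-1, (12|31)=-1; sign (−1)^1·-1^1·-1^3 = -1.
(a,b)_11: α=3, u≡2; β=3, v≡5 (mod 11); (2|11)=-1, (5|11)=+1; sign (−1)^1·-1^3·+1^3 = +1.
(a,b)_19: α=-6, u≡8; β=-2, v≡8 (mod 19); (8|19)=-1, (8|19)=-1; sign (−1)^0·-1^-2·-1^-6 = +1.
(a,b)_∞: sgn(2387)=+, sgn(-1346776431)=−, so +1.
(a,b)_37: α=2, u≡32; β=1, v≡12 (mod 37); (32|37)=-1, (12|37)=+1; sign (−1)^0·-1^1·+1^2 = -1.
(a,b)_2: α=-4, β=-2; u≡3, v≡1 (mod 8); ε(u)ε(v)=1·0, αω(v)=-4·0, βω(u)=-2·1; sum ≡ 0  ⇒  +1.
(a,b)_17: α=2, u≡12; β=1, v≡13 (mod 17); (12|17)=-1, (13|17)=+1; sign (−1)^0·-1^1·+1^2 = -1.
(a,b)_7: α=11, u≡5; β=3, v≡3 (mod 7); (5|7)=-1, (3|7)=-1; sign (−1)^1·-1^3·-1^11 = -1.
Ram(2387, -1346776431) = {3, 7, 13, 17, 31, 37}; no ℚ_3-point on the conic.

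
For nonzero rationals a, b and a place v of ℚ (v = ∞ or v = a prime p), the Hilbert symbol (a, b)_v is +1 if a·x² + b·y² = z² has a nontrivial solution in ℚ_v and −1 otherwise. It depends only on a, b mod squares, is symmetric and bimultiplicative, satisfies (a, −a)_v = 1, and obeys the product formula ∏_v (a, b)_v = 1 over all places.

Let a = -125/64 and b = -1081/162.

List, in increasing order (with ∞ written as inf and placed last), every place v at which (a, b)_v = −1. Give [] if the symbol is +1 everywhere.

Mod squares: a ≡ -5, b ≡ -2162. Check v ∈ {∞, 2, 3, 5, 23, 47}.
v=∞: -5 < 0 and -2162 < 0  ⇒  (a,b)_∞ = -1.
v=5: a=5^3·(≡1), b=5^0·(≡2) mod 5; (1|5)=+1, (2|5)=-1; (−1)^{3·0·2}·(+1)^0·(-1)^3 = -1.
v=23: a=23^0·(≡2), b=23^1·(≡22) mod 23; (2|23)=+1, (22|23)=-1; (−1)^{0·1·11}·(+1)^1·(-1)^0 = +1.
v=3: a=3^0·(≡1), b=3^-4·(≡1) mod 3; (1|3)=+1, (1|3)=+1; (−1)^{0·-4·1}·(+1)^-4·(+1)^0 = +1.
v=2: v_2(a)=-6, v_2(b)=-1; units ≡ 3, 7 (mod 8); ε·ε+αω+βω = 1·1+-6·0+-1·1 ≡ 0  ⇒  (a,b)_2 = +1.
v=47: a=47^0·(≡12), b=47^1·(≡28) mod 47; (12|47)=+1, (28|47)=+1; (−1)^{0·1·23}·(+1)^1·(+1)^0 = +1.
|Ram(-5, -2162)| = 2, even; anisotropic at {5, ∞}.

[5, inf]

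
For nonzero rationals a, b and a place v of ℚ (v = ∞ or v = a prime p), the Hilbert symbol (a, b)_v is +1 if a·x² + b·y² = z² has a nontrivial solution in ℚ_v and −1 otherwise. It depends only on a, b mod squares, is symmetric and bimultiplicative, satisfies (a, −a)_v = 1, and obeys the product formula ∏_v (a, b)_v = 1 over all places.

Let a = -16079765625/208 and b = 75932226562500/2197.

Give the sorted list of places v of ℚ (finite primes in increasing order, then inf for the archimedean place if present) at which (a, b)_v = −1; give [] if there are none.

(a, b) ≡ (-1365, 23205) mod (ℚ^×)²; places V = {2, 3, 5, 7, 11, 13, 17, ∞}.
(a,b)_7: α=1, u≡4; β=1, v≡2 (mod 7); (4|7)=+1, (2|7)=+1; sign (−1)^1·+1^1·+1^1 = -1.
(a,b)_17: α=0, u≡12; β=1, v≡10 (mod 17); (12|17)=-1, (10|17)=-1; sign (−1)^0·-1^1·-1^0 = -1.
(a,b)_3: α=5, u≡1; β=3, v≡1 (mod 3); (1|3)=+1, (1|3)=+1; sign (−1)^1·+1^3·+1^5 = -1.
(a,b)_∞: sgn(-1365)=−, sgn(23205)=+, so +1.
(a,b)_13: α=-1, u≡4; β=-3, v≡9 (mod 13); (4|13)=+1, (9|13)=+1; sign (−1)^0·+1^-3·+1^-1 = +1.
(a,b)_2: α=-4, β=2; u≡3, v≡5 (mod 8); ε(u)ε(v)=1·0, αω(v)=-4·1, βω(u)=2·1; sum ≡ 0  ⇒  +1.
(a,b)_11: α=2, u≡10; β=2, v≡8 (mod 11); (10|11)=-1, (8|11)=-1; sign (−1)^0·-1^2·-1^2 = +1.
(a,b)_5: α=7, u≡3; β=11, v≡1 (mod 5); (3|5)=-1, (1|5)=+1; sign (−1)^0·-1^11·+1^7 = -1.
Ram(-1365, 23205) = {3, 5, 7, 17}; no ℚ_3-point on the conic.

[3, 5, 7, 17]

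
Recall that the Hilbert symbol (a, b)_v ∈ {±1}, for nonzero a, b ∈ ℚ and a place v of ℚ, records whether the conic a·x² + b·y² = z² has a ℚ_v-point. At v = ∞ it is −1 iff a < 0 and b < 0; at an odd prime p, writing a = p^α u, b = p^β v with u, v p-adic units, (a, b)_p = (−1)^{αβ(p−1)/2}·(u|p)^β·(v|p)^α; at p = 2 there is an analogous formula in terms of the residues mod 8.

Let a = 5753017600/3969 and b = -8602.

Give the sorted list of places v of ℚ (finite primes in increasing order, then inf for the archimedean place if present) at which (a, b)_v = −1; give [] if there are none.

(a, b) ≡ (7429, -8602) mod (ℚ^×)²; places V = {2, 3, 5, 7, 11, 17, 19, 23, ∞}.
(a,b)_7: α=-2, u≡2; β=0, v≡1 (mod 7); (2|7)=+1, (1|7)=+1; sign (−1)^0·+1^0·+1^-2 = +1.
(a,b)_23: α=1, u≡1; β=1, v≡17 (mod 23); (1|23)=+1, (17|23)=-1; sign (−1)^1·+1^1·-1^1 = +1.
(a,b)_19: α=1, u≡11; β=0, v≡5 (mod 19); (11|19)=+1, (5|19)=+1; sign (−1)^0·+1^0·+1^1 = +1.
(a,b)_5: α=2, u≡1; β=0, v≡3 (mod 5); (1|5)=+1, (3|5)=-1; sign (−1)^0·+1^0·-1^2 = +1.
(a,b)_2: α=8, β=1; u≡5, v≡3 (mod 8); ε(u)ε(v)=0·1, αω(v)=8·1, βω(u)=1·1; sum ≡ 1  ⇒  -1.
(a,b)_11: α=2, u≡4; β=1, v≡10 (mod 11); (4|11)=+1, (10|11)=-1; sign (−1)^0·+1^1·-1^2 = +1.
(a,b)_∞: sgn(7429)=+, sgn(-8602)=−, so +1.
(a,b)_17: α=1, u≡7; β=1, v≡4 (mod 17); (7|17)=-1, (4|17)=+1; sign (−1)^0·-1^1·+1^1 = -1.
(a,b)_3: α=-4, u≡1; β=0, v≡2 (mod 3); (1|3)=+1, (2|3)=-1; sign (−1)^0·+1^0·-1^-4 = +1.
Ram(7429, -8602) = {2, 17}; no ℚ_2-point on the conic.

[2, 17]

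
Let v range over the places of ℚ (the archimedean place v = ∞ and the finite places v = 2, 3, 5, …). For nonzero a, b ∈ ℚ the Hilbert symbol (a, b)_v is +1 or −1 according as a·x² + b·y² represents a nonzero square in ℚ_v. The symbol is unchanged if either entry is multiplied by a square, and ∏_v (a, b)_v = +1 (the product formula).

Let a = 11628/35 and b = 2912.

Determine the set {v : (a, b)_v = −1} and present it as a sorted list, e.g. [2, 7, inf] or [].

[5, 7, 13, 17]

(a, b) ≡ (11305, 182) mod (ℚ^×)²; places V = {2, 3, 5, 7, 13, 17, 19, ∞}.
(a,b)_2: α=2, β=5; u≡1, v≡3 (mod 8); ε(u)ε(v)=0·1, αω(v)=2·1, βω(u)=5·0; sum ≡ 0  ⇒  +1.
(a,b)_∞: sgn(11305)=+, sgn(182)=+, so +1.
(a,b)_3: α=2, u≡1; β=0, v≡2 (mod 3); (1|3)=+1, (2|3)=-1; sign (−1)^0·+1^0·-1^2 = +1.
(a,b)_13: α=0, u≡5; β=1, v≡3 (mod 13); (5|13)=-1, (3|13)=+1; sign (−1)^0·-1^1·+1^0 = -1.
(a,b)_5: α=-1, u≡4; β=0, v≡2 (mod 5); (4|5)=+1, (2|5)=-1; sign (−1)^0·+1^0·-1^-1 = -1.
(a,b)_19: α=1, u≡5; β=0, v≡5 (mod 19); (5|19)=+1, (5|19)=+1; sign (−1)^0·+1^0·+1^1 = +1.
(a,b)_7: α=-1, u≡3; β=1, v≡3 (mod 7); (3|7)=-1, (3|7)=-1; sign (−1)^1·-1^1·-1^-1 = -1.
(a,b)_17: α=1, u≡4; β=0, v≡5 (mod 17); (4|17)=+1, (5|17)=-1; sign (−1)^0·+1^0·-1^1 = -1.
Ram(11305, 182) = {5, 7, 13, 17}; no ℚ_5-point on the conic.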